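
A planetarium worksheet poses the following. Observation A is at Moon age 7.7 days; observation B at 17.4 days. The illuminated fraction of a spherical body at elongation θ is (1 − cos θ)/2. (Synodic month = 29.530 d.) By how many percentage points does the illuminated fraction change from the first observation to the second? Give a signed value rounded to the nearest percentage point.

+39 pp

First observation: θ = 360°·7.7/29.530 = 93.9°, so f = 0.534.
Second observation: θ = 212.1°, f = 0.923.
Δf = 0.923 − 0.534 = +0.390, i.e. +39 pp.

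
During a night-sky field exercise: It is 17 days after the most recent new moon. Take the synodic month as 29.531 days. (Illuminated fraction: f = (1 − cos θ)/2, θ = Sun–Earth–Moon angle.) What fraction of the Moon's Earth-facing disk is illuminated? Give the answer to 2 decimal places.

Elongation θ = 360° × 17/29.531 ≈ 207.2°.
Illuminated fraction = (1 − cos 207.2°)/2 = (1 − (-0.889))/2 ≈ 0.945.

0.94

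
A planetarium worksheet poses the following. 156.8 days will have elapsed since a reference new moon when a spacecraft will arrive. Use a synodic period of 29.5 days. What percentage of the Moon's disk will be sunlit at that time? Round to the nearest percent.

70%

156.8 d spans 5 complete synodic months (5 × 29.5 = 147.50 d) plus 9.30 d.
Phase angle: θ = 360°·(9.30 d)/(29.5 d) = 113.5°.
Illuminated fraction = (1 − cos 113.5°)/2 = (1 − (-0.399))/2 ≈ 0.699, so 70%.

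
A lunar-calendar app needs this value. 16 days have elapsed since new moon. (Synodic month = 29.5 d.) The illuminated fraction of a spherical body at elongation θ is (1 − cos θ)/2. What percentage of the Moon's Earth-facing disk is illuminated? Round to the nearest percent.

The Moon has covered 16/29.5 of its cycle, so θ ≈ 360° × 16/29.5 = 195.3°.
Illuminated fraction = (1 − cos 195.3°)/2 = (1 − (-0.965))/2 ≈ 0.982, so 98%.

98%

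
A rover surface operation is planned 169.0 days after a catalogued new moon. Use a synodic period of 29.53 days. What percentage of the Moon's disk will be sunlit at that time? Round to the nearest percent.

58%

169.0 d spans 5 complete synodic months (5 × 29.53 = 147.65 d) plus 21.35 d.
Phase angle: θ = 360°·(21.35 d)/(29.53 d) = 260.3°.
Illuminated fraction = (1 − cos 260.3°)/2 = (1 − (-0.169))/2 ≈ 0.584, so 58%.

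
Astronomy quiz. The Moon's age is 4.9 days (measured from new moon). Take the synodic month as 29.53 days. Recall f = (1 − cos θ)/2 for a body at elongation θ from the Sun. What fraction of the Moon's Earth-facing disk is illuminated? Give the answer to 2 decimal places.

0.25

The Moon has covered 4.9/29.53 of its cycle, so θ ≈ 360° × 4.9/29.53 = 59.7°.
With cos θ = 0.504, the lit fraction is (1 − 0.504)/2 ≈ 0.248.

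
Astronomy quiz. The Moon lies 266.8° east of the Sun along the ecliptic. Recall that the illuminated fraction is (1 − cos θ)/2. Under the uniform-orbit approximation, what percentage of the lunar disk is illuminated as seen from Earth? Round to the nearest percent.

cos 266.8° = (-0.056), so f = (1 − (-0.056))/2 = 0.528, i.e. 53%.

53%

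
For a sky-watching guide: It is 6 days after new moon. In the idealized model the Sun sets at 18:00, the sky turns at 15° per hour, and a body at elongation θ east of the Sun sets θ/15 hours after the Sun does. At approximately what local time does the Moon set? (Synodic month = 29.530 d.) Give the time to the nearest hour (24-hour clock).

Phase angle: θ = 360°·(6 d)/(29.530 d) = 73.1°.
At 15° of sky rotation per hour, 73.1° corresponds to a 4.88 h lag.
18:00 + 4.88 h ≈ 22:53 → 23:00 to the nearest hour.

23:00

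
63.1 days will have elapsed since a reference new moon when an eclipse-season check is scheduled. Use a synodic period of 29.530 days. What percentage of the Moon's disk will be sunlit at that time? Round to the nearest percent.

Reduce mod P: 63.1 − 2×29.530 = 4.04 d into the current lunation.
Phase angle: θ = 360°·(4.04 d)/(29.530 d) = 49.3°.
Illuminated fraction = (1 − cos 49.3°)/2 = (1 − 0.653)/2 ≈ 0.174, so 17%.

17%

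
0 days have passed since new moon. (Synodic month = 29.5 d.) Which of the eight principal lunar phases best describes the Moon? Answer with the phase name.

θ ≈ 360° × 0/29.5 = 0°, which falls in the new moon sector.

new moon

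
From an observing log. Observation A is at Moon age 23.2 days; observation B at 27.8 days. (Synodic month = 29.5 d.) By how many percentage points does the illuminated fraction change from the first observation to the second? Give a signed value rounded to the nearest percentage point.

θ₁ = 360° × 23.2/29.5 = 283.1°, f₁ = (1 − cos θ₁)/2 = 0.387.
θ₂ = 360° × 27.8/29.5 = 339.3°, f₂ = (1 − cos θ₂)/2 = 0.032.
Change = f₂ − f₁ = -0.354 → -35 percentage points.

-35 percentage points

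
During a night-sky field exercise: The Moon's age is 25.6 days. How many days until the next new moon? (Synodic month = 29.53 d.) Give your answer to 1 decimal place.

The next new moon completes the synodic month: 29.53 − 25.6 = 3.930 days.

3.9 days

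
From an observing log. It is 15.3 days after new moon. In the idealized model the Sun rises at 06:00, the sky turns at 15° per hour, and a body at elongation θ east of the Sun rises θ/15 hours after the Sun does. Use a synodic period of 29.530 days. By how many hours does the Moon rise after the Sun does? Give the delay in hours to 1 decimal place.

Phase angle: θ = 360°·(15.3 d)/(29.530 d) = 186.5°.
Delay after the Sun = 186.5° / (15°/h) ≈ 12.43 h.
So the Moon rises 12.43 h after the Sun.

12.4 h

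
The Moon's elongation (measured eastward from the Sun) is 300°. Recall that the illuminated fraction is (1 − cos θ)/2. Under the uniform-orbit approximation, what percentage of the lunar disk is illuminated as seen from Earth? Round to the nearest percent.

cos 300° = 0.500, so f = (1 − 0.500)/2 = 0.250, i.e. 25%.

25%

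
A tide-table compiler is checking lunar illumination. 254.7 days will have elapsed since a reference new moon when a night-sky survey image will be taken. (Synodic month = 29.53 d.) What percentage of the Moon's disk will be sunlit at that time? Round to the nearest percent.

85%

254.7/29.53 = 8.625 lunations, so 8 complete cycles and 18.46 d into the next.
Elongation θ = 360° × 18.46/29.53 ≈ 225.0°.
cos 225.0° = (-0.707), so f = (1 − (-0.707))/2 = 0.853, so 85%.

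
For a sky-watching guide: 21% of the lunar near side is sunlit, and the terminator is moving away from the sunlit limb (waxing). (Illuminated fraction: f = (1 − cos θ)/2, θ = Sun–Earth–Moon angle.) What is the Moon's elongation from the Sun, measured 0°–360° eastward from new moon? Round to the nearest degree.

Invert f = (1 − cos θ)/2 to get cos θ = 1 − 2(0.21) = 0.580, hence θ₀ = arccos 0.580 = 54.5°.
Waxing ⇒ before full, so θ = 54.5°.

55°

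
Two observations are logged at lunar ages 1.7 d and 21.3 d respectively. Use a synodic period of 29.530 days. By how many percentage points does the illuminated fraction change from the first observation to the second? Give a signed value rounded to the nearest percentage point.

+56 pp

First observation: θ = 360°·1.7/29.530 = 20.7°, so f = 0.032.
Second observation: θ = 259.7°, f = 0.590.
Δf = 0.590 − 0.032 = +0.557, i.e. +56 pp.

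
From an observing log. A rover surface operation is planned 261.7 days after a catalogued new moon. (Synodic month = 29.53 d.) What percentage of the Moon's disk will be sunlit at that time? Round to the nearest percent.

18%

Reduce mod P: 261.7 − 8×29.53 = 25.46 d into the current lunation.
Phase angle: θ = 360°·(25.46 d)/(29.53 d) = 310.4°.
cos 310.4° = 0.648, so f = (1 − 0.648)/2 = 0.176, so 18%.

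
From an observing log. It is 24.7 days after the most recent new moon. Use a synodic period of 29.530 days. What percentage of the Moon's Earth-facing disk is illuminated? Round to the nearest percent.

The Moon has covered 24.7/29.530 of its cycle, so θ ≈ 360° × 24.7/29.530 = 301.1°.
Illuminated fraction = (1 − cos 301.1°)/2 = (1 − 0.517)/2 ≈ 0.242, so 24%.

24%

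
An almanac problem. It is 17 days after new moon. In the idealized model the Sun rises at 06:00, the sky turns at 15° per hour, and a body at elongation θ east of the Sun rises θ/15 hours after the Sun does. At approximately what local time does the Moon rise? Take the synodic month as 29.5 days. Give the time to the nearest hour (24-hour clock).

The Moon has covered 17/29.5 of its cycle, so θ ≈ 360° × 17/29.5 = 207.5°.
At 15° of sky rotation per hour, 207.5° corresponds to a 13.83 h lag.
06:00 + 13.83 h ≈ 19:50 → 20:00 to the nearest hour.

20:00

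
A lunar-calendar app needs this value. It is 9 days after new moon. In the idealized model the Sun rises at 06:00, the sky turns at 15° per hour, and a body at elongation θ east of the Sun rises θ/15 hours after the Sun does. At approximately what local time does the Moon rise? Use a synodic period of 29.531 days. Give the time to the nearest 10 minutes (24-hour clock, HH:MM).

13:20

The Moon has covered 9/29.531 of its cycle, so θ ≈ 360° × 9/29.531 = 109.7°.
The Moon trails the Sun by θ/15 = 109.7/15 ≈ 7.31 hours.
06:00 + 7.314 h ≈ 13:19 → 13:20 to the nearest ten minutes.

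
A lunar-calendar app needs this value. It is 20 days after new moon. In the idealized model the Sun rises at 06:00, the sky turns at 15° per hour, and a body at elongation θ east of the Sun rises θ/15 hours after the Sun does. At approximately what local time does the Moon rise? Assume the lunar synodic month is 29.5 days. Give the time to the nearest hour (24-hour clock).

22:00

Elongation θ = 360° × 20/29.5 ≈ 244.1°.
At 15° of sky rotation per hour, 244.1° corresponds to a 16.27 h lag.
06:00 + 16.27 h ≈ 22:16 → 22:00 to the nearest hour.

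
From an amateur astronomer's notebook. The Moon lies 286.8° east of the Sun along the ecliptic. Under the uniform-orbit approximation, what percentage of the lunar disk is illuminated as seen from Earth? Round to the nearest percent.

36%

Half-versine of 286.8°: (1 − 0.289)/2 = 0.355, i.e. 36%.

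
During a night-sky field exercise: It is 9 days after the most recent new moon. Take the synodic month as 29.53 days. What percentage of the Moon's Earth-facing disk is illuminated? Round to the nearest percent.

67%

Phase angle: θ = 360°·(9 d)/(29.53 d) = 109.7°.
With cos θ = (-0.337), the lit fraction is (1 − (-0.337))/2 ≈ 0.669, so 67%.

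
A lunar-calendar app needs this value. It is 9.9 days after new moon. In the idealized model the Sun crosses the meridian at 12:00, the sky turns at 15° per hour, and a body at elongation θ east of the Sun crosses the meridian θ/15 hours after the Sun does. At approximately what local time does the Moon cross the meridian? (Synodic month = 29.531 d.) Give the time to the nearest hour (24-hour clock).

Phase angle: θ = 360°·(9.9 d)/(29.531 d) = 120.7°.
Delay after the Sun = 120.7° / (15°/h) ≈ 8.05 h.
12:00 + 8.05 h ≈ 20:03 → 20:00 to the nearest hour.

20:00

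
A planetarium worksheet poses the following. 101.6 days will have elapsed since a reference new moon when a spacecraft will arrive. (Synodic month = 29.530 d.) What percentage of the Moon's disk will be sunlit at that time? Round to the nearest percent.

Reduce mod P: 101.6 − 3×29.530 = 13.01 d into the current lunation.
The Moon has covered 13.01/29.530 of its cycle, so θ ≈ 360° × 13.01/29.530 = 158.6°.
Illuminated fraction = (1 − cos 158.6°)/2 = (1 − (-0.931))/2 ≈ 0.966, so 97%.

97%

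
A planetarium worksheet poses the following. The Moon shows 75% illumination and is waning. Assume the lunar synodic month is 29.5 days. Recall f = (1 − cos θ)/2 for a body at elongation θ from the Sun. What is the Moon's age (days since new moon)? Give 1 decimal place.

cos θ = 1 − 2f = -0.500, giving a principal value of 120.0°.
Waning ⇒ past full, so θ = 360° − 120.0° = 240.0°.
Age = 29.5 × 240.0°/360° ≈ 19.67 days.

19.7 days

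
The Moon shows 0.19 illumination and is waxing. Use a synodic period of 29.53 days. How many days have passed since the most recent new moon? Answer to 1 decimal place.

From f = (1 − cos θ)/2: cos θ = 1 − 2×0.19 = 0.620; arccos → 51.7°.
Before full moon the principal value applies: θ = 51.7°.
Age = 29.53 × 51.7°/360° ≈ 4.24 days.

4.2 days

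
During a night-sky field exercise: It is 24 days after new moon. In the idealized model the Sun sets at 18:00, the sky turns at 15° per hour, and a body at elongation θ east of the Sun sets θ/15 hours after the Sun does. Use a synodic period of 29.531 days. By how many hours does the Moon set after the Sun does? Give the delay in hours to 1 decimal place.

Elongation θ = 360° × 24/29.531 ≈ 292.6°.
The Moon trails the Sun by θ/15 = 292.6/15 ≈ 19.50 hours.
So the Moon sets 19.50 h after the Sun.

19.5 h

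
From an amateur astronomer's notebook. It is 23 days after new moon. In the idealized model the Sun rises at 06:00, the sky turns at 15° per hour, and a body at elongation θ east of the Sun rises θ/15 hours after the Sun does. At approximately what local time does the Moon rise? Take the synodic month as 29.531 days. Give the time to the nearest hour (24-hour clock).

Elongation θ = 360° × 23/29.531 ≈ 280.4°.
At 15° of sky rotation per hour, 280.4° corresponds to a 18.69 h lag.
06:00 + 18.69 h ≈ 00:42 → 01:00 to the nearest hour.

01:00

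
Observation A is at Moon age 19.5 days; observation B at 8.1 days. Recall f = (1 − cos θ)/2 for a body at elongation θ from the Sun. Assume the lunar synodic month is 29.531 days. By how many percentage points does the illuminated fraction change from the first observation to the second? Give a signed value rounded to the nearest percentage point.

-19 pp

θ₁ = 360° × 19.5/29.531 = 237.7°, f₁ = (1 − cos θ₁)/2 = 0.767.
θ₂ = 360° × 8.1/29.531 = 98.7°, f₂ = (1 − cos θ₂)/2 = 0.576.
Change = f₂ − f₁ = -0.191 → -19 percentage points.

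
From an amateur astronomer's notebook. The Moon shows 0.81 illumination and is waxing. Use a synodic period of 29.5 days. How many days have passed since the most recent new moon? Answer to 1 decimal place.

10.5 days

cos θ = 1 − 2f = -0.620, giving a principal value of 128.3°.
The Moon is waxing (0°–180°), so θ = 128.3° directly.
That fraction of the synodic month is 128.3/360 × 29.5 d ≈ 10.51 d.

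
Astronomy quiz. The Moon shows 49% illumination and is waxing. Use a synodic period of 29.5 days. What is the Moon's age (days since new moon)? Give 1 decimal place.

From f = (1 − cos θ)/2: cos θ = 1 − 2×0.49 = 0.020; arccos → 88.9°.
The Moon is waxing (0°–180°), so θ = 88.9° directly.
That fraction of the synodic month is 88.9/360 × 29.5 d ≈ 7.28 d.

7.3 days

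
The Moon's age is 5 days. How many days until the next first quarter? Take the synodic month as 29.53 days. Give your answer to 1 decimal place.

2.4 days

First quarter occurs at elongation 90°, i.e. at age 29.53 × 90/360 = 7.383 d.
That is 7.383 − 5 = 2.383 days ahead.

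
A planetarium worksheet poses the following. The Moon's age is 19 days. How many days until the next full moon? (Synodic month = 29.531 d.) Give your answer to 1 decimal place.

25.3 days

Full moon is 0.5 of the way through the cycle: age 0.5 × 29.531 = 14.765 d.
Already past this cycle's full moon; the next is at 14.765 + 29.531 = 44.296 d, so 44.296 − 19 = 25.296 days.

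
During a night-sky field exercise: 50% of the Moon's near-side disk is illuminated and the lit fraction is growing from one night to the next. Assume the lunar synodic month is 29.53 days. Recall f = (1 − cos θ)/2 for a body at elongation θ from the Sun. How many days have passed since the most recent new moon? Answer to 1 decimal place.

cos θ = 1 − 2f = 0.000, giving a principal value of 90.0°.
The Moon is waxing (0°–180°), so θ = 90.0° directly.
That fraction of the synodic month is 90.0/360 × 29.53 d ≈ 7.38 d.

7.4 days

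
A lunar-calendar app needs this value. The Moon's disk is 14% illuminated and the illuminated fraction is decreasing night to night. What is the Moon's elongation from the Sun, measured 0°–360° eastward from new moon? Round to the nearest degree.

From f = (1 − cos θ)/2: cos θ = 1 − 2×0.14 = 0.720; arccos → 43.9°.
Since the Moon is past full (waning), take the reflex angle: θ = 360° − 43.9° = 316.1°.

316°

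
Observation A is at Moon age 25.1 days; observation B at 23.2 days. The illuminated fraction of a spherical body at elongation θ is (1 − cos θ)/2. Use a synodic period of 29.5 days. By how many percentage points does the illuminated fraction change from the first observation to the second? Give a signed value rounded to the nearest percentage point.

+18 pp

First observation: θ = 360°·25.1/29.5 = 306.3°, so f = 0.204.
Second observation: θ = 283.1°, f = 0.387.
Δf = 0.387 − 0.204 = +0.183, i.e. +18 pp.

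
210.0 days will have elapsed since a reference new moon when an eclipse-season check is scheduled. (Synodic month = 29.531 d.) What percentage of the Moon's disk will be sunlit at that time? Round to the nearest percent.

210.0 d spans 7 complete synodic months (7 × 29.531 = 206.72 d) plus 3.28 d.
Phase angle: θ = 360°·(3.28 d)/(29.531 d) = 40.0°.
cos 40.0° = 0.766, so f = (1 − 0.766)/2 = 0.117, so 12%.

12%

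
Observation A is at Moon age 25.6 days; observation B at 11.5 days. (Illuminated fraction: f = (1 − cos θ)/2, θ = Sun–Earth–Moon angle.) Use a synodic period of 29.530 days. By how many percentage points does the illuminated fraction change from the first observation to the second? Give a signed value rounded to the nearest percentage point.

+72 pp

θ₁ = 360° × 25.6/29.530 = 312.1°, f₁ = (1 − cos θ₁)/2 = 0.165.
θ₂ = 360° × 11.5/29.530 = 140.2°, f₂ = (1 − cos θ₂)/2 = 0.884.
Change = f₂ − f₁ = +0.719 → +72 percentage points.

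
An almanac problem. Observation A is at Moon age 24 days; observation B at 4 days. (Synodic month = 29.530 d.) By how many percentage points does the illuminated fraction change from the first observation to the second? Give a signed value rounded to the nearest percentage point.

-14 percentage points

θ₁ = 360° × 24/29.530 = 292.6°, f₁ = (1 − cos θ₁)/2 = 0.308.
θ₂ = 360° × 4/29.530 = 48.8°, f₂ = (1 − cos θ₂)/2 = 0.170.
Change = f₂ − f₁ = -0.138 → -14 percentage points.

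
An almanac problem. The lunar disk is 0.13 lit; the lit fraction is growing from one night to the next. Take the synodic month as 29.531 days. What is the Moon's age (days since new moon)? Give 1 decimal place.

From f = (1 − cos θ)/2: cos θ = 1 − 2×0.13 = 0.740; arccos → 42.3°.
The Moon is waxing (0°–180°), so θ = 42.3° directly.
That fraction of the synodic month is 42.3/360 × 29.531 d ≈ 3.47 d.

3.5 days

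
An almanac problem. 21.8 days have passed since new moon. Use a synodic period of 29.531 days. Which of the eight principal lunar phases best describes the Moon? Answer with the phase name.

last quarter

At 21.8/29.531 of the cycle, θ ≈ 266° — the last quarter range.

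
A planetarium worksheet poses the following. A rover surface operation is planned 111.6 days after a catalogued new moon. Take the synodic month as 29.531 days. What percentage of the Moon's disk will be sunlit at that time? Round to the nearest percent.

41%

111.6/29.531 = 3.779 lunations, so 3 complete cycles and 23.01 d into the next.
Phase angle: θ = 360°·(23.01 d)/(29.531 d) = 280.5°.
With cos θ = 0.182, the lit fraction is (1 − 0.182)/2 ≈ 0.409, so 41%.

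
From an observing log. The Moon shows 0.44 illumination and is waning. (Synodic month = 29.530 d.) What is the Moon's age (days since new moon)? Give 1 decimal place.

22.7 days

cos θ = 1 − 2f = 0.120, giving a principal value of 83.1°.
A waning Moon lies in 180°–360°, so θ = 360° − 83.1° = 276.9°.
Age = 29.530 × 276.9°/360° ≈ 22.71 days.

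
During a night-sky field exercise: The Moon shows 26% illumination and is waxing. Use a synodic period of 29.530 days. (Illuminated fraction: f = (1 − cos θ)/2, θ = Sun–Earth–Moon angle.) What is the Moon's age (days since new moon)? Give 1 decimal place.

5.0 days

From f = (1 − cos θ)/2: cos θ = 1 − 2×0.26 = 0.480; arccos → 61.3°.
Before full moon the principal value applies: θ = 61.3°.
That fraction of the synodic month is 61.3/360 × 29.530 d ≈ 5.03 d.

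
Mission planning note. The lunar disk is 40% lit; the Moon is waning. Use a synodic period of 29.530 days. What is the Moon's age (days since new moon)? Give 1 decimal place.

23.1 days

From f = (1 − cos θ)/2: cos θ = 1 − 2×0.40 = 0.200; arccos → 78.5°.
Waning ⇒ past full, so θ = 360° − 78.5° = 281.5°.
At 360°/29.530 d per day, 281.5° corresponds to 23.09 days.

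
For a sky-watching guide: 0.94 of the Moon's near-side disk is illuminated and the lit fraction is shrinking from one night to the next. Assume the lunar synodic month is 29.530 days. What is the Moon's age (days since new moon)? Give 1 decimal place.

17.1 days

cos θ = 1 − 2f = -0.880, giving a principal value of 151.6°.
A waning Moon lies in 180°–360°, so θ = 360° − 151.6° = 208.4°.
At 360°/29.530 d per day, 208.4° corresponds to 17.09 days.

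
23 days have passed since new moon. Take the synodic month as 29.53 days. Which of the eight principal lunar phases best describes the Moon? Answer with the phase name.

last quarter

θ ≈ 360° × 23/29.53 = 280°, which falls in the last quarter sector.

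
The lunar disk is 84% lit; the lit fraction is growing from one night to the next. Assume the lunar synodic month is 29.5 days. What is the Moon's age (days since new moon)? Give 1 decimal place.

10.9 days

cos θ = 1 − 2f = -0.680, giving a principal value of 132.8°.
Waxing ⇒ before full, so θ = 132.8°.
That fraction of the synodic month is 132.8/360 × 29.5 d ≈ 10.89 d.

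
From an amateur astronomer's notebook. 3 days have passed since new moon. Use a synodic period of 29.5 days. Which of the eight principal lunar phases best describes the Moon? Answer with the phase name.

At 3/29.5 of the cycle, θ ≈ 37° — the waxing crescent range.

waxing crescent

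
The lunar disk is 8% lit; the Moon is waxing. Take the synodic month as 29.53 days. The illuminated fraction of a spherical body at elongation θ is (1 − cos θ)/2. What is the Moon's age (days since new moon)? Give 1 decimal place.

Invert f = (1 − cos θ)/2 to get cos θ = 1 − 2(0.08) = 0.840, hence θ₀ = arccos 0.840 = 32.9°.
Before full moon the principal value applies: θ = 32.9°.
Age = 29.53 × 32.9°/360° ≈ 2.70 days.

2.7 days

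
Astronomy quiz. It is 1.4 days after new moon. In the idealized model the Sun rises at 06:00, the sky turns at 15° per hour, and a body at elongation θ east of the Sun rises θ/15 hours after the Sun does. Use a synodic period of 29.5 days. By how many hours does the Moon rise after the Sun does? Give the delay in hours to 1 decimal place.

Phase angle: θ = 360°·(1.4 d)/(29.5 d) = 17.1°.
The Moon trails the Sun by θ/15 = 17.1/15 ≈ 1.14 hours.
So the Moon rises 1.14 h after the Sun.

1.1 h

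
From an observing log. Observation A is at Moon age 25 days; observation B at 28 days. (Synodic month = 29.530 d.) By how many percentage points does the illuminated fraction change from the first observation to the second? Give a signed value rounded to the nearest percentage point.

First observation: θ = 360°·25/29.530 = 304.8°, so f = 0.215.
Second observation: θ = 341.3°, f = 0.026.
Δf = 0.026 − 0.215 = -0.189, i.e. -19 pp.

-19 pp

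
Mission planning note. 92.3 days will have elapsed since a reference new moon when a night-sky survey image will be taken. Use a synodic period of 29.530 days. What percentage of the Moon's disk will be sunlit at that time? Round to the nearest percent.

92.3 d spans 3 complete synodic months (3 × 29.530 = 88.59 d) plus 3.71 d.
The Moon has covered 3.71/29.530 of its cycle, so θ ≈ 360° × 3.71/29.530 = 45.2°.
cos 45.2° = 0.704, so f = (1 − 0.704)/2 = 0.148, so 15%.

15%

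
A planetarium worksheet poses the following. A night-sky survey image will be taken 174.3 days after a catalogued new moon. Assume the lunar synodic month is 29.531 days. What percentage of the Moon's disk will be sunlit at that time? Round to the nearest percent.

9%

174.3 d spans 5 complete synodic months (5 × 29.531 = 147.66 d) plus 26.65 d.
Phase angle: θ = 360°·(26.65 d)/(29.531 d) = 324.8°.
Illuminated fraction = (1 − cos 324.8°)/2 = (1 − 0.817)/2 ≈ 0.091, so 9%.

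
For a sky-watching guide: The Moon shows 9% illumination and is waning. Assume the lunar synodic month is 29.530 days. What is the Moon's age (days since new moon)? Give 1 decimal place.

26.7 days

cos θ = 1 − 2f = 0.820, giving a principal value of 34.9°.
Since the Moon is past full (waning), take the reflex angle: θ = 360° − 34.9° = 325.1°.
That fraction of the synodic month is 325.1/360 × 29.530 d ≈ 26.67 d.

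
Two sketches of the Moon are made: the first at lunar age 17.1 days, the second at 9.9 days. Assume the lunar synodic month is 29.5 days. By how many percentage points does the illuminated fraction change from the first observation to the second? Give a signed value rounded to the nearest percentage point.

-18 pp

θ₁ = 360° × 17.1/29.5 = 208.7°, f₁ = (1 − cos θ₁)/2 = 0.939.
θ₂ = 360° × 9.9/29.5 = 120.8°, f₂ = (1 − cos θ₂)/2 = 0.756.
Change = f₂ − f₁ = -0.183 → -18 percentage points.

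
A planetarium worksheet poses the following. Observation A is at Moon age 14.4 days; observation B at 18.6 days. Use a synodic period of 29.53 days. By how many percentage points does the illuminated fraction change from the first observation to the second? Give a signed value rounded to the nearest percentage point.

-16 percentage points

θ₁ = 360° × 14.4/29.53 = 175.6°, f₁ = (1 − cos θ₁)/2 = 0.998.
θ₂ = 360° × 18.6/29.53 = 226.8°, f₂ = (1 − cos θ₂)/2 = 0.843.
Change = f₂ − f₁ = -0.156 → -16 percentage points.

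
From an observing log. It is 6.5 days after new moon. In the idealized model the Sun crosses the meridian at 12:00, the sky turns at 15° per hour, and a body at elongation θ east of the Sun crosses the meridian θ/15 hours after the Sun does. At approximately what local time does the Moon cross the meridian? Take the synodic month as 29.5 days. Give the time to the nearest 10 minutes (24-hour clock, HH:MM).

17:20

Phase angle: θ = 360°·(6.5 d)/(29.5 d) = 79.3°.
Delay after the Sun = 79.3° / (15°/h) ≈ 5.29 h.
12:00 + 5.288 h ≈ 17:17 → 17:20 to the nearest ten minutes.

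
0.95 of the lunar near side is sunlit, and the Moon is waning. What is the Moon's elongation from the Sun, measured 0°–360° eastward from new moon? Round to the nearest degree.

Invert f = (1 − cos θ)/2 to get cos θ = 1 − 2(0.95) = -0.900, hence θ₀ = arccos -0.900 = 154.2°.
Since the Moon is past full (waning), take the reflex angle: θ = 360° − 154.2° = 205.8°.

206°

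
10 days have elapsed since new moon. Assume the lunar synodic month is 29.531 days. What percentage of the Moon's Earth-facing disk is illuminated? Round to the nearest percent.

76%

Phase angle: θ = 360°·(10 d)/(29.531 d) = 121.9°.
cos 121.9° = (-0.529), so f = (1 − (-0.529))/2 = 0.764, so 76%.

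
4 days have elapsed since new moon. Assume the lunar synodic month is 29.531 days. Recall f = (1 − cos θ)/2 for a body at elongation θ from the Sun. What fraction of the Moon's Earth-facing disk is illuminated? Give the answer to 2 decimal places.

0.17

The Moon has covered 4/29.531 of its cycle, so θ ≈ 360° × 4/29.531 = 48.8°.
cos 48.8° = 0.659, so f = (1 − 0.659)/2 = 0.170.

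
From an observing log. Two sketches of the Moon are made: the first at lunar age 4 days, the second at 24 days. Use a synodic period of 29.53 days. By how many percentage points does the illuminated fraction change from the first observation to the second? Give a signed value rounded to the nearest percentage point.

+14 pp

First observation: θ = 360°·4/29.53 = 48.8°, so f = 0.170.
Second observation: θ = 292.6°, f = 0.308.
Δf = 0.308 − 0.170 = +0.138, i.e. +14 pp.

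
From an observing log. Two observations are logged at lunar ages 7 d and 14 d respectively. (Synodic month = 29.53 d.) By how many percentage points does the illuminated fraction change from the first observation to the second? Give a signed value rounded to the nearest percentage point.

+53 percentage points

θ₁ = 360° × 7/29.53 = 85.3°, f₁ = (1 − cos θ₁)/2 = 0.459.
θ₂ = 360° × 14/29.53 = 170.7°, f₂ = (1 − cos θ₂)/2 = 0.993.
Change = f₂ − f₁ = +0.534 → +53 percentage points.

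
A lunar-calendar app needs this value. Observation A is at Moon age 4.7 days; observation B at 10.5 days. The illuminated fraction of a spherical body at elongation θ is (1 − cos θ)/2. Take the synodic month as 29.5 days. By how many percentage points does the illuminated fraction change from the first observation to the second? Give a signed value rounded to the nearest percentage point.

+58 percentage points

θ₁ = 360° × 4.7/29.5 = 57.4°, f₁ = (1 − cos θ₁)/2 = 0.230.
θ₂ = 360° × 10.5/29.5 = 128.1°, f₂ = (1 − cos θ₂)/2 = 0.809.
Change = f₂ − f₁ = +0.578 → +58 percentage points.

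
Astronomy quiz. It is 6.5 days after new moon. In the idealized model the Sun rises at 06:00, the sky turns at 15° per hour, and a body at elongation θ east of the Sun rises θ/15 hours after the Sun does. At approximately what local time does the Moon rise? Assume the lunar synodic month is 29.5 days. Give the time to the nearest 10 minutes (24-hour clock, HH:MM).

11:20

Phase angle: θ = 360°·(6.5 d)/(29.5 d) = 79.3°.
Delay after the Sun = 79.3° / (15°/h) ≈ 5.29 h.
06:00 + 5.288 h ≈ 11:17 → 11:20 to the nearest ten minutes.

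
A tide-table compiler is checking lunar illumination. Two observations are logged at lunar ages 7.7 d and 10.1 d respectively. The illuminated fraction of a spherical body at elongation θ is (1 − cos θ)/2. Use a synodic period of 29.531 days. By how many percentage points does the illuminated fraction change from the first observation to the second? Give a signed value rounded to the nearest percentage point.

θ₁ = 360° × 7.7/29.531 = 93.9°, f₁ = (1 − cos θ₁)/2 = 0.534.
θ₂ = 360° × 10.1/29.531 = 123.1°, f₂ = (1 − cos θ₂)/2 = 0.773.
Change = f₂ − f₁ = +0.240 → +24 percentage points.

+24 pp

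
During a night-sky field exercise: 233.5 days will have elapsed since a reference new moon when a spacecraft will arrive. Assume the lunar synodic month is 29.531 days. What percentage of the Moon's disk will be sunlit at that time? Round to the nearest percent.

8%

Reduce mod P: 233.5 − 7×29.531 = 26.78 d into the current lunation.
The Moon has covered 26.78/29.531 of its cycle, so θ ≈ 360° × 26.78/29.531 = 326.5°.
Illuminated fraction = (1 − cos 326.5°)/2 = (1 − 0.834)/2 ≈ 0.083, so 8%.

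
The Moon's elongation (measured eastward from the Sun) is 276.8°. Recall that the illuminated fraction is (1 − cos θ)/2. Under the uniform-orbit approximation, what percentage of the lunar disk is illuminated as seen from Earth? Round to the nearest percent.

Half-versine of 276.8°: (1 − 0.118)/2 = 0.441, i.e. 44%.

44%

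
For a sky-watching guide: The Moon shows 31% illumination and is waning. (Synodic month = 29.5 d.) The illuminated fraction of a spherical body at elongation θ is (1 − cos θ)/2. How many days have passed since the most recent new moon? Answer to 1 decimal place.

24.0 days

Invert f = (1 − cos θ)/2 to get cos θ = 1 − 2(0.31) = 0.380, hence θ₀ = arccos 0.380 = 67.7°.
A waning Moon lies in 180°–360°, so θ = 360° − 67.7° = 292.3°.
That fraction of the synodic month is 292.3/360 × 29.5 d ≈ 23.96 d.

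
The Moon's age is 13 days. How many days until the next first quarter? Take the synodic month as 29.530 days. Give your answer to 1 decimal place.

First quarter occurs at elongation 90°, i.e. at age 29.530 × 90/360 = 7.383 d.
This lunation's first quarter (7.383 d) has passed, so add one period: 36.913 − 13 = 23.913 days.

23.9 days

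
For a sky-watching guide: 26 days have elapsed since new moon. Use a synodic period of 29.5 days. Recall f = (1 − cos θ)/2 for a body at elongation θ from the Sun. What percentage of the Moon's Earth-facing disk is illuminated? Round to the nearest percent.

The Moon has covered 26/29.5 of its cycle, so θ ≈ 360° × 26/29.5 = 317.3°.
Illuminated fraction = (1 − cos 317.3°)/2 = (1 − 0.735)/2 ≈ 0.133, so 13%.

13%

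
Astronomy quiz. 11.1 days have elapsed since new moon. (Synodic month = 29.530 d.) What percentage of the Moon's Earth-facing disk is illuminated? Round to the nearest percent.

The Moon has covered 11.1/29.530 of its cycle, so θ ≈ 360° × 11.1/29.530 = 135.3°.
With cos θ = (-0.711), the lit fraction is (1 − (-0.711))/2 ≈ 0.856, so 86%.

86%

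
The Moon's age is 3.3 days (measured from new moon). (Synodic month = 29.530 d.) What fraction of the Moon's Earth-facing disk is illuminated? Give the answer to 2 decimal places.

0.12

Phase angle: θ = 360°·(3.3 d)/(29.530 d) = 40.2°.
Illuminated fraction = (1 − cos 40.2°)/2 = (1 − 0.763)/2 ≈ 0.118.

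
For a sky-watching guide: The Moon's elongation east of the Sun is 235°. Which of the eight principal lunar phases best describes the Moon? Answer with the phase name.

waning gibbous

235° lies in the waning gibbous sector of the 8-phase cycle.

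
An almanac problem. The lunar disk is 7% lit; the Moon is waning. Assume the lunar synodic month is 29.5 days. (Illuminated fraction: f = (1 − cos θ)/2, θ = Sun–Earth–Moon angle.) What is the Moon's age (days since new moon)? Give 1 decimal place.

cos θ = 1 − 2f = 0.860, giving a principal value of 30.7°.
Waning ⇒ past full, so θ = 360° − 30.7° = 329.3°.
That fraction of the synodic month is 329.3/360 × 29.5 d ≈ 26.99 d.

27.0 days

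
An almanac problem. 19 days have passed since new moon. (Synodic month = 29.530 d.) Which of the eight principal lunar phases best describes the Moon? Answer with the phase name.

θ ≈ 360° × 19/29.530 = 232°, which falls in the waning gibbous sector.

waning gibbous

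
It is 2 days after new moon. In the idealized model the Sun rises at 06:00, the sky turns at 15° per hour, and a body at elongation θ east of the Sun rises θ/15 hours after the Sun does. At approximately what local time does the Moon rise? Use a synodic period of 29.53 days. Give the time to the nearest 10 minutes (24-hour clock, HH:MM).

Phase angle: θ = 360°·(2 d)/(29.53 d) = 24.4°.
At 15° of sky rotation per hour, 24.4° corresponds to a 1.63 h lag.
06:00 + 1.625 h ≈ 07:38 → 07:40 to the nearest ten minutes.

07:40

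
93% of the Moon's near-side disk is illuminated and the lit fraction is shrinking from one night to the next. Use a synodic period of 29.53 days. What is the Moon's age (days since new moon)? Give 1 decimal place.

17.3 days

Invert f = (1 − cos θ)/2 to get cos θ = 1 − 2(0.93) = -0.860, hence θ₀ = arccos -0.860 = 149.3°.
A waning Moon lies in 180°–360°, so θ = 360° − 149.3° = 210.7°.
Age = 29.53 × 210.7°/360° ≈ 17.28 days.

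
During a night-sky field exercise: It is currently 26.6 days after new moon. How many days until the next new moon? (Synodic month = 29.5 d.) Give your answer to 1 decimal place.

2.9 days

The next new moon completes the synodic month: 29.5 − 26.6 = 2.900 days.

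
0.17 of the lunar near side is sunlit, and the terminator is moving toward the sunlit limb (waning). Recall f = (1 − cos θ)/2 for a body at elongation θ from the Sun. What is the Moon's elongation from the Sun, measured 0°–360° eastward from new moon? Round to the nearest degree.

cos θ = 1 − 2f = 0.660, giving a principal value of 48.7°.
A waning Moon lies in 180°–360°, so θ = 360° − 48.7° = 311.3°.

311°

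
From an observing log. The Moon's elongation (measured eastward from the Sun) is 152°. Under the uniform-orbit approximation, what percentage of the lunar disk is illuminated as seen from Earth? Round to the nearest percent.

Half-versine of 152°: (1 − (-0.883))/2 = 0.941, i.e. 94%.

94%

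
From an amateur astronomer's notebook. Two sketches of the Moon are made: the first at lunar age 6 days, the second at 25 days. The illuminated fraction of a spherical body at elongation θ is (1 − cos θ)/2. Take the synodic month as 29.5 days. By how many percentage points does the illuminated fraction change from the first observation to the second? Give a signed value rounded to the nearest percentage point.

First observation: θ = 360°·6/29.5 = 73.2°, so f = 0.356.
Second observation: θ = 305.1°, f = 0.213.
Δf = 0.213 − 0.356 = -0.143, i.e. -14 pp.

-14 percentage points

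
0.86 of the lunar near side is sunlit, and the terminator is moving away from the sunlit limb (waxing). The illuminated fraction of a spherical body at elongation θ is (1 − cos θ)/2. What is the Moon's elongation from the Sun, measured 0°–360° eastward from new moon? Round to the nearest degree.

136°

cos θ = 1 − 2f = -0.720, giving a principal value of 136.1°.
The Moon is waxing (0°–180°), so θ = 136.1° directly.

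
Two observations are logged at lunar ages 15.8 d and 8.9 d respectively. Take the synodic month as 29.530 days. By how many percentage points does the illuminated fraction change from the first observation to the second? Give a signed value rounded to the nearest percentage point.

-33 percentage points

θ₁ = 360° × 15.8/29.530 = 192.6°, f₁ = (1 − cos θ₁)/2 = 0.988.
θ₂ = 360° × 8.9/29.530 = 108.5°, f₂ = (1 − cos θ₂)/2 = 0.659.
Change = f₂ − f₁ = -0.329 → -33 percentage points.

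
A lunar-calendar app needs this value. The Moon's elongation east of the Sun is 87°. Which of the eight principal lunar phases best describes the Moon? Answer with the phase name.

first quarter

87° lies in the first quarter sector of the 8-phase cycle.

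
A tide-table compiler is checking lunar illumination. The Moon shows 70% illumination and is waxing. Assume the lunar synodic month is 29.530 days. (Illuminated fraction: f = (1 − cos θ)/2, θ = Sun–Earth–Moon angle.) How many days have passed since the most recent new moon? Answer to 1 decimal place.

9.3 days

cos θ = 1 − 2f = -0.400, giving a principal value of 113.6°.
Before full moon the principal value applies: θ = 113.6°.
Age = 29.530 × 113.6°/360° ≈ 9.32 days.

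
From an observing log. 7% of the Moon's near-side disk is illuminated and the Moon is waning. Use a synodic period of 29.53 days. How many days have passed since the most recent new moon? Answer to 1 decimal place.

27.0 days

cos θ = 1 − 2f = 0.860, giving a principal value of 30.7°.
Since the Moon is past full (waning), take the reflex angle: θ = 360° − 30.7° = 329.3°.
At 360°/29.53 d per day, 329.3° corresponds to 27.01 days.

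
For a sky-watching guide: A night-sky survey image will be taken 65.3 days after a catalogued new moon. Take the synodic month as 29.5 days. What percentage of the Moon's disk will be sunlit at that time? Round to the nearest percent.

39%

65.3/29.5 = 2.214 lunations, so 2 complete cycles and 6.30 d into the next.
The Moon has covered 6.30/29.5 of its cycle, so θ ≈ 360° × 6.30/29.5 = 76.9°.
With cos θ = 0.227, the lit fraction is (1 − 0.227)/2 ≈ 0.387, so 39%.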